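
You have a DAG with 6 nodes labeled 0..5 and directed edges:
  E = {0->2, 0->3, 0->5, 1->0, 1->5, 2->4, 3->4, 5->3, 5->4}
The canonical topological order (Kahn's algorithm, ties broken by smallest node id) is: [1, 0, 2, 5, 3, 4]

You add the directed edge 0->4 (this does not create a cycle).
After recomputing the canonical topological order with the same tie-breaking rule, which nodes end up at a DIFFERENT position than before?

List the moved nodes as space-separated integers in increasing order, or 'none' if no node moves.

Answer: none

Derivation:
Old toposort: [1, 0, 2, 5, 3, 4]
Added edge 0->4
Recompute Kahn (smallest-id tiebreak):
  initial in-degrees: [1, 0, 1, 2, 4, 2]
  ready (indeg=0): [1]
  pop 1: indeg[0]->0; indeg[5]->1 | ready=[0] | order so far=[1]
  pop 0: indeg[2]->0; indeg[3]->1; indeg[4]->3; indeg[5]->0 | ready=[2, 5] | order so far=[1, 0]
  pop 2: indeg[4]->2 | ready=[5] | order so far=[1, 0, 2]
  pop 5: indeg[3]->0; indeg[4]->1 | ready=[3] | order so far=[1, 0, 2, 5]
  pop 3: indeg[4]->0 | ready=[4] | order so far=[1, 0, 2, 5, 3]
  pop 4: no out-edges | ready=[] | order so far=[1, 0, 2, 5, 3, 4]
New canonical toposort: [1, 0, 2, 5, 3, 4]
Compare positions:
  Node 0: index 1 -> 1 (same)
  Node 1: index 0 -> 0 (same)
  Node 2: index 2 -> 2 (same)
  Node 3: index 4 -> 4 (same)
  Node 4: index 5 -> 5 (same)
  Node 5: index 3 -> 3 (same)
Nodes that changed position: none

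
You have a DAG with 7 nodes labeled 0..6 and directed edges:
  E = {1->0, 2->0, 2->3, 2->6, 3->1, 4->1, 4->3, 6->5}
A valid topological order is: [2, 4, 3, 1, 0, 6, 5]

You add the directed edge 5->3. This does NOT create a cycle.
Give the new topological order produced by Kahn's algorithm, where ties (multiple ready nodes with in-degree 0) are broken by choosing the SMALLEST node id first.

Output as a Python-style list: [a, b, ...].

Old toposort: [2, 4, 3, 1, 0, 6, 5]
Added edge: 5->3
Position of 5 (6) > position of 3 (2). Must reorder: 5 must now come before 3.
Run Kahn's algorithm (break ties by smallest node id):
  initial in-degrees: [2, 2, 0, 3, 0, 1, 1]
  ready (indeg=0): [2, 4]
  pop 2: indeg[0]->1; indeg[3]->2; indeg[6]->0 | ready=[4, 6] | order so far=[2]
  pop 4: indeg[1]->1; indeg[3]->1 | ready=[6] | order so far=[2, 4]
  pop 6: indeg[5]->0 | ready=[5] | order so far=[2, 4, 6]
  pop 5: indeg[3]->0 | ready=[3] | order so far=[2, 4, 6, 5]
  pop 3: indeg[1]->0 | ready=[1] | order so far=[2, 4, 6, 5, 3]
  pop 1: indeg[0]->0 | ready=[0] | order so far=[2, 4, 6, 5, 3, 1]
  pop 0: no out-edges | ready=[] | order so far=[2, 4, 6, 5, 3, 1, 0]
  Result: [2, 4, 6, 5, 3, 1, 0]

Answer: [2, 4, 6, 5, 3, 1, 0]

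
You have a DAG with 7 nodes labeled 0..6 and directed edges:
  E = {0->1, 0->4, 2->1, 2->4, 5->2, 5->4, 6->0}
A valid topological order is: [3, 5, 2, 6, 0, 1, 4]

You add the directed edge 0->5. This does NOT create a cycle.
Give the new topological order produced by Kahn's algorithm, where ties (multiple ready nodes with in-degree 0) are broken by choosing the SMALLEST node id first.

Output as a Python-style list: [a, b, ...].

Answer: [3, 6, 0, 5, 2, 1, 4]

Derivation:
Old toposort: [3, 5, 2, 6, 0, 1, 4]
Added edge: 0->5
Position of 0 (4) > position of 5 (1). Must reorder: 0 must now come before 5.
Run Kahn's algorithm (break ties by smallest node id):
  initial in-degrees: [1, 2, 1, 0, 3, 1, 0]
  ready (indeg=0): [3, 6]
  pop 3: no out-edges | ready=[6] | order so far=[3]
  pop 6: indeg[0]->0 | ready=[0] | order so far=[3, 6]
  pop 0: indeg[1]->1; indeg[4]->2; indeg[5]->0 | ready=[5] | order so far=[3, 6, 0]
  pop 5: indeg[2]->0; indeg[4]->1 | ready=[2] | order so far=[3, 6, 0, 5]
  pop 2: indeg[1]->0; indeg[4]->0 | ready=[1, 4] | order so far=[3, 6, 0, 5, 2]
  pop 1: no out-edges | ready=[4] | order so far=[3, 6, 0, 5, 2, 1]
  pop 4: no out-edges | ready=[] | order so far=[3, 6, 0, 5, 2, 1, 4]
  Result: [3, 6, 0, 5, 2, 1, 4]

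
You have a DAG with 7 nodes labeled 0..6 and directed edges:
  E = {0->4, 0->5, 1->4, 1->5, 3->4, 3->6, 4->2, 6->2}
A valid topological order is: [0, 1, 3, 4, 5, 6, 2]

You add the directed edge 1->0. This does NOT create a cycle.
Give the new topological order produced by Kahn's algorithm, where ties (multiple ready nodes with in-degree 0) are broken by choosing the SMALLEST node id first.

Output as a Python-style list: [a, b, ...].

Old toposort: [0, 1, 3, 4, 5, 6, 2]
Added edge: 1->0
Position of 1 (1) > position of 0 (0). Must reorder: 1 must now come before 0.
Run Kahn's algorithm (break ties by smallest node id):
  initial in-degrees: [1, 0, 2, 0, 3, 2, 1]
  ready (indeg=0): [1, 3]
  pop 1: indeg[0]->0; indeg[4]->2; indeg[5]->1 | ready=[0, 3] | order so far=[1]
  pop 0: indeg[4]->1; indeg[5]->0 | ready=[3, 5] | order so far=[1, 0]
  pop 3: indeg[4]->0; indeg[6]->0 | ready=[4, 5, 6] | order so far=[1, 0, 3]
  pop 4: indeg[2]->1 | ready=[5, 6] | order so far=[1, 0, 3, 4]
  pop 5: no out-edges | ready=[6] | order so far=[1, 0, 3, 4, 5]
  pop 6: indeg[2]->0 | ready=[2] | order so far=[1, 0, 3, 4, 5, 6]
  pop 2: no out-edges | ready=[] | order so far=[1, 0, 3, 4, 5, 6, 2]
  Result: [1, 0, 3, 4, 5, 6, 2]

Answer: [1, 0, 3, 4, 5, 6, 2]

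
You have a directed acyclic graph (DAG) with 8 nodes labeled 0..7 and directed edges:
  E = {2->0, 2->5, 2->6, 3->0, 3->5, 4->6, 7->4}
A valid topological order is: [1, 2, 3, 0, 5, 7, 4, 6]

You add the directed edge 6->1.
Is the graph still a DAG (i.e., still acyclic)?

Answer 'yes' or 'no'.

Answer: yes

Derivation:
Given toposort: [1, 2, 3, 0, 5, 7, 4, 6]
Position of 6: index 7; position of 1: index 0
New edge 6->1: backward (u after v in old order)
Backward edge: old toposort is now invalid. Check if this creates a cycle.
Does 1 already reach 6? Reachable from 1: [1]. NO -> still a DAG (reorder needed).
Still a DAG? yes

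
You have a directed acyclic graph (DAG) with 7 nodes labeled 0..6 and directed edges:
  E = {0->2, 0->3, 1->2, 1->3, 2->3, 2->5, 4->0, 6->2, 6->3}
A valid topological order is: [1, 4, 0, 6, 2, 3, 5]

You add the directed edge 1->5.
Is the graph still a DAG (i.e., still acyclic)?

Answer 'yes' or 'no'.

Given toposort: [1, 4, 0, 6, 2, 3, 5]
Position of 1: index 0; position of 5: index 6
New edge 1->5: forward
Forward edge: respects the existing order. Still a DAG, same toposort still valid.
Still a DAG? yes

Answer: yes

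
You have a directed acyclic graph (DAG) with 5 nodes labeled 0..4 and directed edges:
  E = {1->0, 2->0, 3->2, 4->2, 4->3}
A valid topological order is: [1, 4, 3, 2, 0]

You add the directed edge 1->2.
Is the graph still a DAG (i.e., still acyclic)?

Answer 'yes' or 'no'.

Given toposort: [1, 4, 3, 2, 0]
Position of 1: index 0; position of 2: index 3
New edge 1->2: forward
Forward edge: respects the existing order. Still a DAG, same toposort still valid.
Still a DAG? yes

Answer: yes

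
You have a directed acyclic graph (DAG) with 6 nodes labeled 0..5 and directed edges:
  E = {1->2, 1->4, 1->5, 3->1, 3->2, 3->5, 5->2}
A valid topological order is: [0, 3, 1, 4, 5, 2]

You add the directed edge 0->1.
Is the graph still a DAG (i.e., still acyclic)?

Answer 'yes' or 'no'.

Answer: yes

Derivation:
Given toposort: [0, 3, 1, 4, 5, 2]
Position of 0: index 0; position of 1: index 2
New edge 0->1: forward
Forward edge: respects the existing order. Still a DAG, same toposort still valid.
Still a DAG? yes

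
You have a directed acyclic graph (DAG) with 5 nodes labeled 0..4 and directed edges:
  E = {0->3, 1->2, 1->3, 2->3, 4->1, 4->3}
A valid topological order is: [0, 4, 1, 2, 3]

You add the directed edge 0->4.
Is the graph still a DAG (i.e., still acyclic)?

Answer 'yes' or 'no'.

Given toposort: [0, 4, 1, 2, 3]
Position of 0: index 0; position of 4: index 1
New edge 0->4: forward
Forward edge: respects the existing order. Still a DAG, same toposort still valid.
Still a DAG? yes

Answer: yes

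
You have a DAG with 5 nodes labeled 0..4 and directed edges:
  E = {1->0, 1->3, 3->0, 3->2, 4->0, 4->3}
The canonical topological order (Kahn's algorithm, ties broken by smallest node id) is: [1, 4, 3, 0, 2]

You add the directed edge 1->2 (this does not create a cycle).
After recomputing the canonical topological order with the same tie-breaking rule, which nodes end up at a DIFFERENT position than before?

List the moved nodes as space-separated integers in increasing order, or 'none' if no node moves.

Old toposort: [1, 4, 3, 0, 2]
Added edge 1->2
Recompute Kahn (smallest-id tiebreak):
  initial in-degrees: [3, 0, 2, 2, 0]
  ready (indeg=0): [1, 4]
  pop 1: indeg[0]->2; indeg[2]->1; indeg[3]->1 | ready=[4] | order so far=[1]
  pop 4: indeg[0]->1; indeg[3]->0 | ready=[3] | order so far=[1, 4]
  pop 3: indeg[0]->0; indeg[2]->0 | ready=[0, 2] | order so far=[1, 4, 3]
  pop 0: no out-edges | ready=[2] | order so far=[1, 4, 3, 0]
  pop 2: no out-edges | ready=[] | order so far=[1, 4, 3, 0, 2]
New canonical toposort: [1, 4, 3, 0, 2]
Compare positions:
  Node 0: index 3 -> 3 (same)
  Node 1: index 0 -> 0 (same)
  Node 2: index 4 -> 4 (same)
  Node 3: index 2 -> 2 (same)
  Node 4: index 1 -> 1 (same)
Nodes that changed position: none

Answer: none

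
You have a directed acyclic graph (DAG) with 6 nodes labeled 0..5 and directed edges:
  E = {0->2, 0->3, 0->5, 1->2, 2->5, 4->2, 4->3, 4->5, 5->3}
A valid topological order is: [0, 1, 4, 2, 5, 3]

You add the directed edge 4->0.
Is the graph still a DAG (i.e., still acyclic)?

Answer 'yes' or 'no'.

Answer: yes

Derivation:
Given toposort: [0, 1, 4, 2, 5, 3]
Position of 4: index 2; position of 0: index 0
New edge 4->0: backward (u after v in old order)
Backward edge: old toposort is now invalid. Check if this creates a cycle.
Does 0 already reach 4? Reachable from 0: [0, 2, 3, 5]. NO -> still a DAG (reorder needed).
Still a DAG? yes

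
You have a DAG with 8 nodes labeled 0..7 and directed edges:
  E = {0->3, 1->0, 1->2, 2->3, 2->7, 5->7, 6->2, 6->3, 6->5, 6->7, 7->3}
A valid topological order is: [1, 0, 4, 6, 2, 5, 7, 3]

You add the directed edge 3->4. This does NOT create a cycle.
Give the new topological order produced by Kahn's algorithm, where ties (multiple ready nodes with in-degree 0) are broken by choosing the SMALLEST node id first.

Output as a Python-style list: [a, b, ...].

Old toposort: [1, 0, 4, 6, 2, 5, 7, 3]
Added edge: 3->4
Position of 3 (7) > position of 4 (2). Must reorder: 3 must now come before 4.
Run Kahn's algorithm (break ties by smallest node id):
  initial in-degrees: [1, 0, 2, 4, 1, 1, 0, 3]
  ready (indeg=0): [1, 6]
  pop 1: indeg[0]->0; indeg[2]->1 | ready=[0, 6] | order so far=[1]
  pop 0: indeg[3]->3 | ready=[6] | order so far=[1, 0]
  pop 6: indeg[2]->0; indeg[3]->2; indeg[5]->0; indeg[7]->2 | ready=[2, 5] | order so far=[1, 0, 6]
  pop 2: indeg[3]->1; indeg[7]->1 | ready=[5] | order so far=[1, 0, 6, 2]
  pop 5: indeg[7]->0 | ready=[7] | order so far=[1, 0, 6, 2, 5]
  pop 7: indeg[3]->0 | ready=[3] | order so far=[1, 0, 6, 2, 5, 7]
  pop 3: indeg[4]->0 | ready=[4] | order so far=[1, 0, 6, 2, 5, 7, 3]
  pop 4: no out-edges | ready=[] | order so far=[1, 0, 6, 2, 5, 7, 3, 4]
  Result: [1, 0, 6, 2, 5, 7, 3, 4]

Answer: [1, 0, 6, 2, 5, 7, 3, 4]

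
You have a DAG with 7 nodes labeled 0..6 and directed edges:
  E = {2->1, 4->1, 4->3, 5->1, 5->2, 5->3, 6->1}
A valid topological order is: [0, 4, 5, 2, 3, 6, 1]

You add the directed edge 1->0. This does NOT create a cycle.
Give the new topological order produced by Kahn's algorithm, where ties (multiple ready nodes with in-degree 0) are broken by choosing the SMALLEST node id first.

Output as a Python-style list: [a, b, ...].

Answer: [4, 5, 2, 3, 6, 1, 0]

Derivation:
Old toposort: [0, 4, 5, 2, 3, 6, 1]
Added edge: 1->0
Position of 1 (6) > position of 0 (0). Must reorder: 1 must now come before 0.
Run Kahn's algorithm (break ties by smallest node id):
  initial in-degrees: [1, 4, 1, 2, 0, 0, 0]
  ready (indeg=0): [4, 5, 6]
  pop 4: indeg[1]->3; indeg[3]->1 | ready=[5, 6] | order so far=[4]
  pop 5: indeg[1]->2; indeg[2]->0; indeg[3]->0 | ready=[2, 3, 6] | order so far=[4, 5]
  pop 2: indeg[1]->1 | ready=[3, 6] | order so far=[4, 5, 2]
  pop 3: no out-edges | ready=[6] | order so far=[4, 5, 2, 3]
  pop 6: indeg[1]->0 | ready=[1] | order so far=[4, 5, 2, 3, 6]
  pop 1: indeg[0]->0 | ready=[0] | order so far=[4, 5, 2, 3, 6, 1]
  pop 0: no out-edges | ready=[] | order so far=[4, 5, 2, 3, 6, 1, 0]
  Result: [4, 5, 2, 3, 6, 1, 0]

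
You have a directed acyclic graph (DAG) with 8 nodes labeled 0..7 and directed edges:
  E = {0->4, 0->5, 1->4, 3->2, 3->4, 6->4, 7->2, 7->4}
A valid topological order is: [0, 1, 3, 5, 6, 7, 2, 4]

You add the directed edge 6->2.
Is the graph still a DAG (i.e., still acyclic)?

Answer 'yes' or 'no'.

Given toposort: [0, 1, 3, 5, 6, 7, 2, 4]
Position of 6: index 4; position of 2: index 6
New edge 6->2: forward
Forward edge: respects the existing order. Still a DAG, same toposort still valid.
Still a DAG? yes

Answer: yes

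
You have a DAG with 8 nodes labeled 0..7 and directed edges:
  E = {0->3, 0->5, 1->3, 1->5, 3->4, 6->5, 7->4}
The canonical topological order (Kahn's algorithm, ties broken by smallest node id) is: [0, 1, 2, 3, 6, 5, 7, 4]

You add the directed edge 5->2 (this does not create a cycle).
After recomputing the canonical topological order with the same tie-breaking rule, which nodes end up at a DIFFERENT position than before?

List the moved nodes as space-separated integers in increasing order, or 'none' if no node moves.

Old toposort: [0, 1, 2, 3, 6, 5, 7, 4]
Added edge 5->2
Recompute Kahn (smallest-id tiebreak):
  initial in-degrees: [0, 0, 1, 2, 2, 3, 0, 0]
  ready (indeg=0): [0, 1, 6, 7]
  pop 0: indeg[3]->1; indeg[5]->2 | ready=[1, 6, 7] | order so far=[0]
  pop 1: indeg[3]->0; indeg[5]->1 | ready=[3, 6, 7] | order so far=[0, 1]
  pop 3: indeg[4]->1 | ready=[6, 7] | order so far=[0, 1, 3]
  pop 6: indeg[5]->0 | ready=[5, 7] | order so far=[0, 1, 3, 6]
  pop 5: indeg[2]->0 | ready=[2, 7] | order so far=[0, 1, 3, 6, 5]
  pop 2: no out-edges | ready=[7] | order so far=[0, 1, 3, 6, 5, 2]
  pop 7: indeg[4]->0 | ready=[4] | order so far=[0, 1, 3, 6, 5, 2, 7]
  pop 4: no out-edges | ready=[] | order so far=[0, 1, 3, 6, 5, 2, 7, 4]
New canonical toposort: [0, 1, 3, 6, 5, 2, 7, 4]
Compare positions:
  Node 0: index 0 -> 0 (same)
  Node 1: index 1 -> 1 (same)
  Node 2: index 2 -> 5 (moved)
  Node 3: index 3 -> 2 (moved)
  Node 4: index 7 -> 7 (same)
  Node 5: index 5 -> 4 (moved)
  Node 6: index 4 -> 3 (moved)
  Node 7: index 6 -> 6 (same)
Nodes that changed position: 2 3 5 6

Answer: 2 3 5 6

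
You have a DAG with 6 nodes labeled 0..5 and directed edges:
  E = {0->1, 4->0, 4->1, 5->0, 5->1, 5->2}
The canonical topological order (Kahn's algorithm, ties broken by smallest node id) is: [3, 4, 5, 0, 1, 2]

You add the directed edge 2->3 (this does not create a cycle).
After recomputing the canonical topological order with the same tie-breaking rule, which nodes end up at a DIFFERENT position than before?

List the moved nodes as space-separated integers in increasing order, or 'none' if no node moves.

Answer: 0 1 2 3 4 5

Derivation:
Old toposort: [3, 4, 5, 0, 1, 2]
Added edge 2->3
Recompute Kahn (smallest-id tiebreak):
  initial in-degrees: [2, 3, 1, 1, 0, 0]
  ready (indeg=0): [4, 5]
  pop 4: indeg[0]->1; indeg[1]->2 | ready=[5] | order so far=[4]
  pop 5: indeg[0]->0; indeg[1]->1; indeg[2]->0 | ready=[0, 2] | order so far=[4, 5]
  pop 0: indeg[1]->0 | ready=[1, 2] | order so far=[4, 5, 0]
  pop 1: no out-edges | ready=[2] | order so far=[4, 5, 0, 1]
  pop 2: indeg[3]->0 | ready=[3] | order so far=[4, 5, 0, 1, 2]
  pop 3: no out-edges | ready=[] | order so far=[4, 5, 0, 1, 2, 3]
New canonical toposort: [4, 5, 0, 1, 2, 3]
Compare positions:
  Node 0: index 3 -> 2 (moved)
  Node 1: index 4 -> 3 (moved)
  Node 2: index 5 -> 4 (moved)
  Node 3: index 0 -> 5 (moved)
  Node 4: index 1 -> 0 (moved)
  Node 5: index 2 -> 1 (moved)
Nodes that changed position: 0 1 2 3 4 5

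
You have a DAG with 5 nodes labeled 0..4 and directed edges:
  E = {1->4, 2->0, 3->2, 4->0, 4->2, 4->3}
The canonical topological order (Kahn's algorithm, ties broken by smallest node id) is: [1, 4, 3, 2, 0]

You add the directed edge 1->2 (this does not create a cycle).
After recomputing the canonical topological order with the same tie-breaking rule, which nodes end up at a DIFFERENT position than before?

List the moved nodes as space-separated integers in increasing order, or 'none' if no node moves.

Answer: none

Derivation:
Old toposort: [1, 4, 3, 2, 0]
Added edge 1->2
Recompute Kahn (smallest-id tiebreak):
  initial in-degrees: [2, 0, 3, 1, 1]
  ready (indeg=0): [1]
  pop 1: indeg[2]->2; indeg[4]->0 | ready=[4] | order so far=[1]
  pop 4: indeg[0]->1; indeg[2]->1; indeg[3]->0 | ready=[3] | order so far=[1, 4]
  pop 3: indeg[2]->0 | ready=[2] | order so far=[1, 4, 3]
  pop 2: indeg[0]->0 | ready=[0] | order so far=[1, 4, 3, 2]
  pop 0: no out-edges | ready=[] | order so far=[1, 4, 3, 2, 0]
New canonical toposort: [1, 4, 3, 2, 0]
Compare positions:
  Node 0: index 4 -> 4 (same)
  Node 1: index 0 -> 0 (same)
  Node 2: index 3 -> 3 (same)
  Node 3: index 2 -> 2 (same)
  Node 4: index 1 -> 1 (same)
Nodes that changed position: none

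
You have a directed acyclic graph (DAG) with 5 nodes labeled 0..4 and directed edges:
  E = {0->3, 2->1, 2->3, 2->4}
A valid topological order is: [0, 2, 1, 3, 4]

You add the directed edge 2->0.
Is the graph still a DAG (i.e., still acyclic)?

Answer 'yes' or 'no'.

Given toposort: [0, 2, 1, 3, 4]
Position of 2: index 1; position of 0: index 0
New edge 2->0: backward (u after v in old order)
Backward edge: old toposort is now invalid. Check if this creates a cycle.
Does 0 already reach 2? Reachable from 0: [0, 3]. NO -> still a DAG (reorder needed).
Still a DAG? yes

Answer: yes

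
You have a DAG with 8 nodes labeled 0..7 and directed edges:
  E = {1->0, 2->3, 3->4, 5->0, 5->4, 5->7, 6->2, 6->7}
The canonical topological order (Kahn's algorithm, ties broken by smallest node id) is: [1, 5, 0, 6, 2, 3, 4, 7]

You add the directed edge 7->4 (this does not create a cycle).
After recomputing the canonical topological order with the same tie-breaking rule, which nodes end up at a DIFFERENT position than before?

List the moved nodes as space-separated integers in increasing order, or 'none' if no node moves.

Answer: 4 7

Derivation:
Old toposort: [1, 5, 0, 6, 2, 3, 4, 7]
Added edge 7->4
Recompute Kahn (smallest-id tiebreak):
  initial in-degrees: [2, 0, 1, 1, 3, 0, 0, 2]
  ready (indeg=0): [1, 5, 6]
  pop 1: indeg[0]->1 | ready=[5, 6] | order so far=[1]
  pop 5: indeg[0]->0; indeg[4]->2; indeg[7]->1 | ready=[0, 6] | order so far=[1, 5]
  pop 0: no out-edges | ready=[6] | order so far=[1, 5, 0]
  pop 6: indeg[2]->0; indeg[7]->0 | ready=[2, 7] | order so far=[1, 5, 0, 6]
  pop 2: indeg[3]->0 | ready=[3, 7] | order so far=[1, 5, 0, 6, 2]
  pop 3: indeg[4]->1 | ready=[7] | order so far=[1, 5, 0, 6, 2, 3]
  pop 7: indeg[4]->0 | ready=[4] | order so far=[1, 5, 0, 6, 2, 3, 7]
  pop 4: no out-edges | ready=[] | order so far=[1, 5, 0, 6, 2, 3, 7, 4]
New canonical toposort: [1, 5, 0, 6, 2, 3, 7, 4]
Compare positions:
  Node 0: index 2 -> 2 (same)
  Node 1: index 0 -> 0 (same)
  Node 2: index 4 -> 4 (same)
  Node 3: index 5 -> 5 (same)
  Node 4: index 6 -> 7 (moved)
  Node 5: index 1 -> 1 (same)
  Node 6: index 3 -> 3 (same)
  Node 7: index 7 -> 6 (moved)
Nodes that changed position: 4 7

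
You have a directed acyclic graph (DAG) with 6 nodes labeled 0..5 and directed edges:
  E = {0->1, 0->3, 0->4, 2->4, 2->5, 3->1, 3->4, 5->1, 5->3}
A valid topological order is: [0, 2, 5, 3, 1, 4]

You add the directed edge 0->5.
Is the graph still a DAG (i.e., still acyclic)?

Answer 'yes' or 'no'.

Given toposort: [0, 2, 5, 3, 1, 4]
Position of 0: index 0; position of 5: index 2
New edge 0->5: forward
Forward edge: respects the existing order. Still a DAG, same toposort still valid.
Still a DAG? yes

Answer: yes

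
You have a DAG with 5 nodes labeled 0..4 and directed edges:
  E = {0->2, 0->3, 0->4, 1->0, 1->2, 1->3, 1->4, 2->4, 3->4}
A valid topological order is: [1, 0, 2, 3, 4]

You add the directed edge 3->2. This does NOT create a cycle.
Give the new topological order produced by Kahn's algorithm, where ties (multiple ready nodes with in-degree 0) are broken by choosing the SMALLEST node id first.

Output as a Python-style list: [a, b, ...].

Old toposort: [1, 0, 2, 3, 4]
Added edge: 3->2
Position of 3 (3) > position of 2 (2). Must reorder: 3 must now come before 2.
Run Kahn's algorithm (break ties by smallest node id):
  initial in-degrees: [1, 0, 3, 2, 4]
  ready (indeg=0): [1]
  pop 1: indeg[0]->0; indeg[2]->2; indeg[3]->1; indeg[4]->3 | ready=[0] | order so far=[1]
  pop 0: indeg[2]->1; indeg[3]->0; indeg[4]->2 | ready=[3] | order so far=[1, 0]
  pop 3: indeg[2]->0; indeg[4]->1 | ready=[2] | order so far=[1, 0, 3]
  pop 2: indeg[4]->0 | ready=[4] | order so far=[1, 0, 3, 2]
  pop 4: no out-edges | ready=[] | order so far=[1, 0, 3, 2, 4]
  Result: [1, 0, 3, 2, 4]

Answer: [1, 0, 3, 2, 4]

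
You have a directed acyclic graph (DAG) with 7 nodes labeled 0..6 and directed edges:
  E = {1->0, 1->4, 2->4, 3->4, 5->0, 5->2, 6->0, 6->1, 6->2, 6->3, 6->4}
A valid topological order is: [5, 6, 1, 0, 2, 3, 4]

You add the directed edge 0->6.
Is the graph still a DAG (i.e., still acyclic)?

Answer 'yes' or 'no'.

Answer: no

Derivation:
Given toposort: [5, 6, 1, 0, 2, 3, 4]
Position of 0: index 3; position of 6: index 1
New edge 0->6: backward (u after v in old order)
Backward edge: old toposort is now invalid. Check if this creates a cycle.
Does 6 already reach 0? Reachable from 6: [0, 1, 2, 3, 4, 6]. YES -> cycle!
Still a DAG? no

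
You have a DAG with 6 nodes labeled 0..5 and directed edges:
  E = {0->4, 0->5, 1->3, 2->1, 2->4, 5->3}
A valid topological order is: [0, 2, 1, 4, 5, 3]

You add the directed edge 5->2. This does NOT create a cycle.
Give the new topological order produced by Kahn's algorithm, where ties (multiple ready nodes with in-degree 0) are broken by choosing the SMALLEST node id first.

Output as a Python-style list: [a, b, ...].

Old toposort: [0, 2, 1, 4, 5, 3]
Added edge: 5->2
Position of 5 (4) > position of 2 (1). Must reorder: 5 must now come before 2.
Run Kahn's algorithm (break ties by smallest node id):
  initial in-degrees: [0, 1, 1, 2, 2, 1]
  ready (indeg=0): [0]
  pop 0: indeg[4]->1; indeg[5]->0 | ready=[5] | order so far=[0]
  pop 5: indeg[2]->0; indeg[3]->1 | ready=[2] | order so far=[0, 5]
  pop 2: indeg[1]->0; indeg[4]->0 | ready=[1, 4] | order so far=[0, 5, 2]
  pop 1: indeg[3]->0 | ready=[3, 4] | order so far=[0, 5, 2, 1]
  pop 3: no out-edges | ready=[4] | order so far=[0, 5, 2, 1, 3]
  pop 4: no out-edges | ready=[] | order so far=[0, 5, 2, 1, 3, 4]
  Result: [0, 5, 2, 1, 3, 4]

Answer: [0, 5, 2, 1, 3, 4]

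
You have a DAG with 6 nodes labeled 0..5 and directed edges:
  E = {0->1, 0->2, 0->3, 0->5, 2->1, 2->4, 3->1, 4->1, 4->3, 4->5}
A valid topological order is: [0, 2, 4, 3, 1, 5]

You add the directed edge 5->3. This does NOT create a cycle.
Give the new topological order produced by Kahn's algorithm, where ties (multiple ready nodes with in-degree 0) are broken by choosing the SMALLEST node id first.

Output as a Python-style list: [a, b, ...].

Old toposort: [0, 2, 4, 3, 1, 5]
Added edge: 5->3
Position of 5 (5) > position of 3 (3). Must reorder: 5 must now come before 3.
Run Kahn's algorithm (break ties by smallest node id):
  initial in-degrees: [0, 4, 1, 3, 1, 2]
  ready (indeg=0): [0]
  pop 0: indeg[1]->3; indeg[2]->0; indeg[3]->2; indeg[5]->1 | ready=[2] | order so far=[0]
  pop 2: indeg[1]->2; indeg[4]->0 | ready=[4] | order so far=[0, 2]
  pop 4: indeg[1]->1; indeg[3]->1; indeg[5]->0 | ready=[5] | order so far=[0, 2, 4]
  pop 5: indeg[3]->0 | ready=[3] | order so far=[0, 2, 4, 5]
  pop 3: indeg[1]->0 | ready=[1] | order so far=[0, 2, 4, 5, 3]
  pop 1: no out-edges | ready=[] | order so far=[0, 2, 4, 5, 3, 1]
  Result: [0, 2, 4, 5, 3, 1]

Answer: [0, 2, 4, 5, 3, 1]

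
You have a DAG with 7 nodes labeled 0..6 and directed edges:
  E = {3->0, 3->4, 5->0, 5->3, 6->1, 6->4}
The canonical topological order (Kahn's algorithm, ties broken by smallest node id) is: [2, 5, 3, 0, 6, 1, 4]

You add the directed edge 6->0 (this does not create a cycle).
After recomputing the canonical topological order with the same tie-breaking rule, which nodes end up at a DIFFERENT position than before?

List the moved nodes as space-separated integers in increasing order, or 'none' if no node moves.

Old toposort: [2, 5, 3, 0, 6, 1, 4]
Added edge 6->0
Recompute Kahn (smallest-id tiebreak):
  initial in-degrees: [3, 1, 0, 1, 2, 0, 0]
  ready (indeg=0): [2, 5, 6]
  pop 2: no out-edges | ready=[5, 6] | order so far=[2]
  pop 5: indeg[0]->2; indeg[3]->0 | ready=[3, 6] | order so far=[2, 5]
  pop 3: indeg[0]->1; indeg[4]->1 | ready=[6] | order so far=[2, 5, 3]
  pop 6: indeg[0]->0; indeg[1]->0; indeg[4]->0 | ready=[0, 1, 4] | order so far=[2, 5, 3, 6]
  pop 0: no out-edges | ready=[1, 4] | order so far=[2, 5, 3, 6, 0]
  pop 1: no out-edges | ready=[4] | order so far=[2, 5, 3, 6, 0, 1]
  pop 4: no out-edges | ready=[] | order so far=[2, 5, 3, 6, 0, 1, 4]
New canonical toposort: [2, 5, 3, 6, 0, 1, 4]
Compare positions:
  Node 0: index 3 -> 4 (moved)
  Node 1: index 5 -> 5 (same)
  Node 2: index 0 -> 0 (same)
  Node 3: index 2 -> 2 (same)
  Node 4: index 6 -> 6 (same)
  Node 5: index 1 -> 1 (same)
  Node 6: index 4 -> 3 (moved)
Nodes that changed position: 0 6

Answer: 0 6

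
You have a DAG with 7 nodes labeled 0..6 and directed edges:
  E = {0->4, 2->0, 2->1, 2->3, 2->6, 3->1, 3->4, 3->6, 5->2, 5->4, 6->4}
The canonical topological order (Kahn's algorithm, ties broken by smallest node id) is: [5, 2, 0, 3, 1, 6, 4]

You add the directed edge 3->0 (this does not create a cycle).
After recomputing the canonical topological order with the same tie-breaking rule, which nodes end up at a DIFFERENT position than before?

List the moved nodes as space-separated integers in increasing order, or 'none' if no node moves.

Old toposort: [5, 2, 0, 3, 1, 6, 4]
Added edge 3->0
Recompute Kahn (smallest-id tiebreak):
  initial in-degrees: [2, 2, 1, 1, 4, 0, 2]
  ready (indeg=0): [5]
  pop 5: indeg[2]->0; indeg[4]->3 | ready=[2] | order so far=[5]
  pop 2: indeg[0]->1; indeg[1]->1; indeg[3]->0; indeg[6]->1 | ready=[3] | order so far=[5, 2]
  pop 3: indeg[0]->0; indeg[1]->0; indeg[4]->2; indeg[6]->0 | ready=[0, 1, 6] | order so far=[5, 2, 3]
  pop 0: indeg[4]->1 | ready=[1, 6] | order so far=[5, 2, 3, 0]
  pop 1: no out-edges | ready=[6] | order so far=[5, 2, 3, 0, 1]
  pop 6: indeg[4]->0 | ready=[4] | order so far=[5, 2, 3, 0, 1, 6]
  pop 4: no out-edges | ready=[] | order so far=[5, 2, 3, 0, 1, 6, 4]
New canonical toposort: [5, 2, 3, 0, 1, 6, 4]
Compare positions:
  Node 0: index 2 -> 3 (moved)
  Node 1: index 4 -> 4 (same)
  Node 2: index 1 -> 1 (same)
  Node 3: index 3 -> 2 (moved)
  Node 4: index 6 -> 6 (same)
  Node 5: index 0 -> 0 (same)
  Node 6: index 5 -> 5 (same)
Nodes that changed position: 0 3

Answer: 0 3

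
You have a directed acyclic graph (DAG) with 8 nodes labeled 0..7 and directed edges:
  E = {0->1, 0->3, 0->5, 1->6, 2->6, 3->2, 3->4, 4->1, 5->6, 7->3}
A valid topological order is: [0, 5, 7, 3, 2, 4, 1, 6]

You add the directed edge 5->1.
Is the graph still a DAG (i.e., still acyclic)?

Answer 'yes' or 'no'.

Given toposort: [0, 5, 7, 3, 2, 4, 1, 6]
Position of 5: index 1; position of 1: index 6
New edge 5->1: forward
Forward edge: respects the existing order. Still a DAG, same toposort still valid.
Still a DAG? yes

Answer: yes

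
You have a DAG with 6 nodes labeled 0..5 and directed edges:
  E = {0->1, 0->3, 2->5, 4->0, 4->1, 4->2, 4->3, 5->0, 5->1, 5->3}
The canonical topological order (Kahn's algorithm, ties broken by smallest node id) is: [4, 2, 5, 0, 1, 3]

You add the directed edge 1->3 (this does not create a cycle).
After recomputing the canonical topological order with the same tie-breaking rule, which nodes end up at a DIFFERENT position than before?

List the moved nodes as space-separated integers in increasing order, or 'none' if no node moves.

Answer: none

Derivation:
Old toposort: [4, 2, 5, 0, 1, 3]
Added edge 1->3
Recompute Kahn (smallest-id tiebreak):
  initial in-degrees: [2, 3, 1, 4, 0, 1]
  ready (indeg=0): [4]
  pop 4: indeg[0]->1; indeg[1]->2; indeg[2]->0; indeg[3]->3 | ready=[2] | order so far=[4]
  pop 2: indeg[5]->0 | ready=[5] | order so far=[4, 2]
  pop 5: indeg[0]->0; indeg[1]->1; indeg[3]->2 | ready=[0] | order so far=[4, 2, 5]
  pop 0: indeg[1]->0; indeg[3]->1 | ready=[1] | order so far=[4, 2, 5, 0]
  pop 1: indeg[3]->0 | ready=[3] | order so far=[4, 2, 5, 0, 1]
  pop 3: no out-edges | ready=[] | order so far=[4, 2, 5, 0, 1, 3]
New canonical toposort: [4, 2, 5, 0, 1, 3]
Compare positions:
  Node 0: index 3 -> 3 (same)
  Node 1: index 4 -> 4 (same)
  Node 2: index 1 -> 1 (same)
  Node 3: index 5 -> 5 (same)
  Node 4: index 0 -> 0 (same)
  Node 5: index 2 -> 2 (same)
Nodes that changed position: none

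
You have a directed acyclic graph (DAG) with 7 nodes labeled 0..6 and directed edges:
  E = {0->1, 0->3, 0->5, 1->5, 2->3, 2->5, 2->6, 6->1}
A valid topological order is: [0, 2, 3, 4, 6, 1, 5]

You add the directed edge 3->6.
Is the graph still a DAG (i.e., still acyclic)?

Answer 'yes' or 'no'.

Answer: yes

Derivation:
Given toposort: [0, 2, 3, 4, 6, 1, 5]
Position of 3: index 2; position of 6: index 4
New edge 3->6: forward
Forward edge: respects the existing order. Still a DAG, same toposort still valid.
Still a DAG? yes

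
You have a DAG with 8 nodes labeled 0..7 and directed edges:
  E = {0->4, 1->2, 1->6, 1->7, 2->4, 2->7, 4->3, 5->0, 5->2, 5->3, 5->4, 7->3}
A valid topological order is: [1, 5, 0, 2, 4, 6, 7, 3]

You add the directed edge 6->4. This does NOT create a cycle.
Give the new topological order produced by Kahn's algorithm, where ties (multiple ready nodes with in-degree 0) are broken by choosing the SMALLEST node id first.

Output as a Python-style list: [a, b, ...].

Answer: [1, 5, 0, 2, 6, 4, 7, 3]

Derivation:
Old toposort: [1, 5, 0, 2, 4, 6, 7, 3]
Added edge: 6->4
Position of 6 (5) > position of 4 (4). Must reorder: 6 must now come before 4.
Run Kahn's algorithm (break ties by smallest node id):
  initial in-degrees: [1, 0, 2, 3, 4, 0, 1, 2]
  ready (indeg=0): [1, 5]
  pop 1: indeg[2]->1; indeg[6]->0; indeg[7]->1 | ready=[5, 6] | order so far=[1]
  pop 5: indeg[0]->0; indeg[2]->0; indeg[3]->2; indeg[4]->3 | ready=[0, 2, 6] | order so far=[1, 5]
  pop 0: indeg[4]->2 | ready=[2, 6] | order so far=[1, 5, 0]
  pop 2: indeg[4]->1; indeg[7]->0 | ready=[6, 7] | order so far=[1, 5, 0, 2]
  pop 6: indeg[4]->0 | ready=[4, 7] | order so far=[1, 5, 0, 2, 6]
  pop 4: indeg[3]->1 | ready=[7] | order so far=[1, 5, 0, 2, 6, 4]
  pop 7: indeg[3]->0 | ready=[3] | order so far=[1, 5, 0, 2, 6, 4, 7]
  pop 3: no out-edges | ready=[] | order so far=[1, 5, 0, 2, 6, 4, 7, 3]
  Result: [1, 5, 0, 2, 6, 4, 7, 3]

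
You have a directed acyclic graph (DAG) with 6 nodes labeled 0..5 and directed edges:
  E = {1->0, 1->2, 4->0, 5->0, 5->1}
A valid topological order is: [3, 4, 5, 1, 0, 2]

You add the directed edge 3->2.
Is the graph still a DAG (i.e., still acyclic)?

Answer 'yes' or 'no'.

Answer: yes

Derivation:
Given toposort: [3, 4, 5, 1, 0, 2]
Position of 3: index 0; position of 2: index 5
New edge 3->2: forward
Forward edge: respects the existing order. Still a DAG, same toposort still valid.
Still a DAG? yes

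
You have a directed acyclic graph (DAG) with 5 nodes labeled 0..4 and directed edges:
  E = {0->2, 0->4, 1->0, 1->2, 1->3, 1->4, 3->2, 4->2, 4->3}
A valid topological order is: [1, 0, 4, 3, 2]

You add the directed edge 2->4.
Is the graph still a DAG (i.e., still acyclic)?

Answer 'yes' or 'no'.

Answer: no

Derivation:
Given toposort: [1, 0, 4, 3, 2]
Position of 2: index 4; position of 4: index 2
New edge 2->4: backward (u after v in old order)
Backward edge: old toposort is now invalid. Check if this creates a cycle.
Does 4 already reach 2? Reachable from 4: [2, 3, 4]. YES -> cycle!
Still a DAG? no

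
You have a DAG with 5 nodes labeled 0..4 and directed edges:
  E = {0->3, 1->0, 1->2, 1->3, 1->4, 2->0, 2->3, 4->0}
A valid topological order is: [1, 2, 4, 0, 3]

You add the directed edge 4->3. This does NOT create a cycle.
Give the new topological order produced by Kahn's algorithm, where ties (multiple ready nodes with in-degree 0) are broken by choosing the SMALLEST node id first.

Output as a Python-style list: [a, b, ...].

Old toposort: [1, 2, 4, 0, 3]
Added edge: 4->3
Position of 4 (2) < position of 3 (4). Old order still valid.
Run Kahn's algorithm (break ties by smallest node id):
  initial in-degrees: [3, 0, 1, 4, 1]
  ready (indeg=0): [1]
  pop 1: indeg[0]->2; indeg[2]->0; indeg[3]->3; indeg[4]->0 | ready=[2, 4] | order so far=[1]
  pop 2: indeg[0]->1; indeg[3]->2 | ready=[4] | order so far=[1, 2]
  pop 4: indeg[0]->0; indeg[3]->1 | ready=[0] | order so far=[1, 2, 4]
  pop 0: indeg[3]->0 | ready=[3] | order so far=[1, 2, 4, 0]
  pop 3: no out-edges | ready=[] | order so far=[1, 2, 4, 0, 3]
  Result: [1, 2, 4, 0, 3]

Answer: [1, 2, 4, 0, 3]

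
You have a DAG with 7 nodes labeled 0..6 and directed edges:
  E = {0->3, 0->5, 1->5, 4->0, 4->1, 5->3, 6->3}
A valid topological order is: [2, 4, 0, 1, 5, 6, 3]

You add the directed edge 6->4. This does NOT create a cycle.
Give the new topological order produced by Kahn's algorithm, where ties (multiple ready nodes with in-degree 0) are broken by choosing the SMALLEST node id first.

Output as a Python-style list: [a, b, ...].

Answer: [2, 6, 4, 0, 1, 5, 3]

Derivation:
Old toposort: [2, 4, 0, 1, 5, 6, 3]
Added edge: 6->4
Position of 6 (5) > position of 4 (1). Must reorder: 6 must now come before 4.
Run Kahn's algorithm (break ties by smallest node id):
  initial in-degrees: [1, 1, 0, 3, 1, 2, 0]
  ready (indeg=0): [2, 6]
  pop 2: no out-edges | ready=[6] | order so far=[2]
  pop 6: indeg[3]->2; indeg[4]->0 | ready=[4] | order so far=[2, 6]
  pop 4: indeg[0]->0; indeg[1]->0 | ready=[0, 1] | order so far=[2, 6, 4]
  pop 0: indeg[3]->1; indeg[5]->1 | ready=[1] | order so far=[2, 6, 4, 0]
  pop 1: indeg[5]->0 | ready=[5] | order so far=[2, 6, 4, 0, 1]
  pop 5: indeg[3]->0 | ready=[3] | order so far=[2, 6, 4, 0, 1, 5]
  pop 3: no out-edges | ready=[] | order so far=[2, 6, 4, 0, 1, 5, 3]
  Result: [2, 6, 4, 0, 1, 5, 3]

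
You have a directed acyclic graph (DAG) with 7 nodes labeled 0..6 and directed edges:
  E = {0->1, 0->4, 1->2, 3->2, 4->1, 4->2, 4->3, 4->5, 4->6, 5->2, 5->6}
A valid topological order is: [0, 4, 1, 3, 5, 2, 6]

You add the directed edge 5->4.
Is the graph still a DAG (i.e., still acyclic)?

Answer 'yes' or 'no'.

Answer: no

Derivation:
Given toposort: [0, 4, 1, 3, 5, 2, 6]
Position of 5: index 4; position of 4: index 1
New edge 5->4: backward (u after v in old order)
Backward edge: old toposort is now invalid. Check if this creates a cycle.
Does 4 already reach 5? Reachable from 4: [1, 2, 3, 4, 5, 6]. YES -> cycle!
Still a DAG? no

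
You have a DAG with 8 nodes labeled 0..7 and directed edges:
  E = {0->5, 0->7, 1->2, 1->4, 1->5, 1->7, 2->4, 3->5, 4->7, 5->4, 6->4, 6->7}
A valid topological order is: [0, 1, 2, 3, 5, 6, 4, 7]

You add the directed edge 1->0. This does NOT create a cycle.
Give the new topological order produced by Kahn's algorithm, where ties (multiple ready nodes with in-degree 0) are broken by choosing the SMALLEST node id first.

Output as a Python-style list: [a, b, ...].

Answer: [1, 0, 2, 3, 5, 6, 4, 7]

Derivation:
Old toposort: [0, 1, 2, 3, 5, 6, 4, 7]
Added edge: 1->0
Position of 1 (1) > position of 0 (0). Must reorder: 1 must now come before 0.
Run Kahn's algorithm (break ties by smallest node id):
  initial in-degrees: [1, 0, 1, 0, 4, 3, 0, 4]
  ready (indeg=0): [1, 3, 6]
  pop 1: indeg[0]->0; indeg[2]->0; indeg[4]->3; indeg[5]->2; indeg[7]->3 | ready=[0, 2, 3, 6] | order so far=[1]
  pop 0: indeg[5]->1; indeg[7]->2 | ready=[2, 3, 6] | order so far=[1, 0]
  pop 2: indeg[4]->2 | ready=[3, 6] | order so far=[1, 0, 2]
  pop 3: indeg[5]->0 | ready=[5, 6] | order so far=[1, 0, 2, 3]
  pop 5: indeg[4]->1 | ready=[6] | order so far=[1, 0, 2, 3, 5]
  pop 6: indeg[4]->0; indeg[7]->1 | ready=[4] | order so far=[1, 0, 2, 3, 5, 6]
  pop 4: indeg[7]->0 | ready=[7] | order so far=[1, 0, 2, 3, 5, 6, 4]
  pop 7: no out-edges | ready=[] | order so far=[1, 0, 2, 3, 5, 6, 4, 7]
  Result: [1, 0, 2, 3, 5, 6, 4, 7]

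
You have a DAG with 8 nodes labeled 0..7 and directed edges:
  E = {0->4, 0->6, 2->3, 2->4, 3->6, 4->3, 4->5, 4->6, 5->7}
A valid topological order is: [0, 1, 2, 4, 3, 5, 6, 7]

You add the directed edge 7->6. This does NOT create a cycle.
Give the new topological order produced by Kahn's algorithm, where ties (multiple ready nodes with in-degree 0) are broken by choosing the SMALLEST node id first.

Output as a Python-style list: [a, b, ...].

Old toposort: [0, 1, 2, 4, 3, 5, 6, 7]
Added edge: 7->6
Position of 7 (7) > position of 6 (6). Must reorder: 7 must now come before 6.
Run Kahn's algorithm (break ties by smallest node id):
  initial in-degrees: [0, 0, 0, 2, 2, 1, 4, 1]
  ready (indeg=0): [0, 1, 2]
  pop 0: indeg[4]->1; indeg[6]->3 | ready=[1, 2] | order so far=[0]
  pop 1: no out-edges | ready=[2] | order so far=[0, 1]
  pop 2: indeg[3]->1; indeg[4]->0 | ready=[4] | order so far=[0, 1, 2]
  pop 4: indeg[3]->0; indeg[5]->0; indeg[6]->2 | ready=[3, 5] | order so far=[0, 1, 2, 4]
  pop 3: indeg[6]->1 | ready=[5] | order so far=[0, 1, 2, 4, 3]
  pop 5: indeg[7]->0 | ready=[7] | order so far=[0, 1, 2, 4, 3, 5]
  pop 7: indeg[6]->0 | ready=[6] | order so far=[0, 1, 2, 4, 3, 5, 7]
  pop 6: no out-edges | ready=[] | order so far=[0, 1, 2, 4, 3, 5, 7, 6]
  Result: [0, 1, 2, 4, 3, 5, 7, 6]

Answer: [0, 1, 2, 4, 3, 5, 7, 6]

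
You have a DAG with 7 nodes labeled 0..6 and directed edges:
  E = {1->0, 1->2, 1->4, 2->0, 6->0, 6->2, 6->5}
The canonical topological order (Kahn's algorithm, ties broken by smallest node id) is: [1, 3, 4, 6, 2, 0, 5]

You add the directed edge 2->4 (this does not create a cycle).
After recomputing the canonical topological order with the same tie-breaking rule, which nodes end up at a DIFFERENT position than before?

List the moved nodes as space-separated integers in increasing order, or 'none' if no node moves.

Answer: 0 2 4 6

Derivation:
Old toposort: [1, 3, 4, 6, 2, 0, 5]
Added edge 2->4
Recompute Kahn (smallest-id tiebreak):
  initial in-degrees: [3, 0, 2, 0, 2, 1, 0]
  ready (indeg=0): [1, 3, 6]
  pop 1: indeg[0]->2; indeg[2]->1; indeg[4]->1 | ready=[3, 6] | order so far=[1]
  pop 3: no out-edges | ready=[6] | order so far=[1, 3]
  pop 6: indeg[0]->1; indeg[2]->0; indeg[5]->0 | ready=[2, 5] | order so far=[1, 3, 6]
  pop 2: indeg[0]->0; indeg[4]->0 | ready=[0, 4, 5] | order so far=[1, 3, 6, 2]
  pop 0: no out-edges | ready=[4, 5] | order so far=[1, 3, 6, 2, 0]
  pop 4: no out-edges | ready=[5] | order so far=[1, 3, 6, 2, 0, 4]
  pop 5: no out-edges | ready=[] | order so far=[1, 3, 6, 2, 0, 4, 5]
New canonical toposort: [1, 3, 6, 2, 0, 4, 5]
Compare positions:
  Node 0: index 5 -> 4 (moved)
  Node 1: index 0 -> 0 (same)
  Node 2: index 4 -> 3 (moved)
  Node 3: index 1 -> 1 (same)
  Node 4: index 2 -> 5 (moved)
  Node 5: index 6 -> 6 (same)
  Node 6: index 3 -> 2 (moved)
Nodes that changed position: 0 2 4 6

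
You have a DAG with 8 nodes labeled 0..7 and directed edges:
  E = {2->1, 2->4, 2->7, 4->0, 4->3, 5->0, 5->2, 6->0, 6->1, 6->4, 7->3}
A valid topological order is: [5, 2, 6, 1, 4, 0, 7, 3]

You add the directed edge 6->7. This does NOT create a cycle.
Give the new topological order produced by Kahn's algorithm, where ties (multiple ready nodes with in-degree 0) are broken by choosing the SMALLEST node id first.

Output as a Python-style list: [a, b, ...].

Answer: [5, 2, 6, 1, 4, 0, 7, 3]

Derivation:
Old toposort: [5, 2, 6, 1, 4, 0, 7, 3]
Added edge: 6->7
Position of 6 (2) < position of 7 (6). Old order still valid.
Run Kahn's algorithm (break ties by smallest node id):
  initial in-degrees: [3, 2, 1, 2, 2, 0, 0, 2]
  ready (indeg=0): [5, 6]
  pop 5: indeg[0]->2; indeg[2]->0 | ready=[2, 6] | order so far=[5]
  pop 2: indeg[1]->1; indeg[4]->1; indeg[7]->1 | ready=[6] | order so far=[5, 2]
  pop 6: indeg[0]->1; indeg[1]->0; indeg[4]->0; indeg[7]->0 | ready=[1, 4, 7] | order so far=[5, 2, 6]
  pop 1: no out-edges | ready=[4, 7] | order so far=[5, 2, 6, 1]
  pop 4: indeg[0]->0; indeg[3]->1 | ready=[0, 7] | order so far=[5, 2, 6, 1, 4]
  pop 0: no out-edges | ready=[7] | order so far=[5, 2, 6, 1, 4, 0]
  pop 7: indeg[3]->0 | ready=[3] | order so far=[5, 2, 6, 1, 4, 0, 7]
  pop 3: no out-edges | ready=[] | order so far=[5, 2, 6, 1, 4, 0, 7, 3]
  Result: [5, 2, 6, 1, 4, 0, 7, 3]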